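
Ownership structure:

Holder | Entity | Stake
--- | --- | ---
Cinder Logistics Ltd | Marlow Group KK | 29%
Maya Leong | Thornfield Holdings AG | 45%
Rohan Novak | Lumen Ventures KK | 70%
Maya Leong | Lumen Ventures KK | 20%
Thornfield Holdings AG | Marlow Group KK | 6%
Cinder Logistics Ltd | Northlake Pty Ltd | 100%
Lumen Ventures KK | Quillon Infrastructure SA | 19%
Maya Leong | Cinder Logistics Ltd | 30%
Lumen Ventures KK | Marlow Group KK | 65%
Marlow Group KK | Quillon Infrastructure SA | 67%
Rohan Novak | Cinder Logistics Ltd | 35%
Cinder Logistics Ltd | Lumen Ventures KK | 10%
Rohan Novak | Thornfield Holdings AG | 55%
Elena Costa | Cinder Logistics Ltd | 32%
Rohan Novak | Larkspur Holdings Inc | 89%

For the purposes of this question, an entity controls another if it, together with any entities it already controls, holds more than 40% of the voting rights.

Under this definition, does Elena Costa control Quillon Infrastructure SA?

Elena's largest direct stake is 32% in Cinder, which does not meet the threshold, so Elena controls no company.
Neither Elena nor any entity Elena controls holds any voting interest in Quillon.
So Elena does not control Quillon.

No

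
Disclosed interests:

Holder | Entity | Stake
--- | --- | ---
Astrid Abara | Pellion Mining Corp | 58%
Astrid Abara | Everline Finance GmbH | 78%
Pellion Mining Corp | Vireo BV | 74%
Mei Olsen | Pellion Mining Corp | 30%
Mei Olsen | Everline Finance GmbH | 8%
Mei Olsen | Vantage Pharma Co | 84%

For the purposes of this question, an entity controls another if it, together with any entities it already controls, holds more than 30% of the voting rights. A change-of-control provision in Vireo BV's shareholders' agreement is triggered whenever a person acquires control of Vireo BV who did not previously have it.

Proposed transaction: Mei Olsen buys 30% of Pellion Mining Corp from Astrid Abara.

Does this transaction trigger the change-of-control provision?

The purchase adds only to Mei's holdings (Astrid's stake shrinks), so Mei is the only person who could newly come to control Vireo.
Mei holds 84% of Vantage, so Mei controls Vantage.
Neither Mei nor any entity Mei controls holds any voting interest in Vireo.
So before the transaction, Mei does not control Vireo.
After the purchase, Mei's direct stake in Pellion rises to 30% + 30% = 60%, and Astrid's stake falls to 28%.
Mei holds 60% of Pellion, so Mei controls Pellion.
Pellion holds 74% of Vireo, so Mei controls Vireo.
Mei did not control Vireo before and does after, so the clause is triggered.

Yes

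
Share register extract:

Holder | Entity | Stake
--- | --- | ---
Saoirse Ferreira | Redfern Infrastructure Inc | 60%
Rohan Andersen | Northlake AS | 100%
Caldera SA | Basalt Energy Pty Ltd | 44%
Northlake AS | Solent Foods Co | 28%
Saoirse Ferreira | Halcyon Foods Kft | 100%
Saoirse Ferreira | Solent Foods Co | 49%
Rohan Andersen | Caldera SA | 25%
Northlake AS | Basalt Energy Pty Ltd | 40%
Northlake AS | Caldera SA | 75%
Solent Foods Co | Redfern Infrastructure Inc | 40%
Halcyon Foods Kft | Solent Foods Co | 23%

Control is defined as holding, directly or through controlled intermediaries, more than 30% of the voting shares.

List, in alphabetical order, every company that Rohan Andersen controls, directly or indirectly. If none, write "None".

Rohan holds 100% of Northlake, so Rohan controls Northlake.
Rohan and Northlake together hold 25% + 75% = 100% of Caldera, so Rohan controls Caldera.
Caldera and Northlake together hold 44% + 40% = 84% of Basalt, so Rohan controls Basalt.
No other company's threshold is met.

Basalt Energy Pty Ltd, Caldera SA, Northlake AS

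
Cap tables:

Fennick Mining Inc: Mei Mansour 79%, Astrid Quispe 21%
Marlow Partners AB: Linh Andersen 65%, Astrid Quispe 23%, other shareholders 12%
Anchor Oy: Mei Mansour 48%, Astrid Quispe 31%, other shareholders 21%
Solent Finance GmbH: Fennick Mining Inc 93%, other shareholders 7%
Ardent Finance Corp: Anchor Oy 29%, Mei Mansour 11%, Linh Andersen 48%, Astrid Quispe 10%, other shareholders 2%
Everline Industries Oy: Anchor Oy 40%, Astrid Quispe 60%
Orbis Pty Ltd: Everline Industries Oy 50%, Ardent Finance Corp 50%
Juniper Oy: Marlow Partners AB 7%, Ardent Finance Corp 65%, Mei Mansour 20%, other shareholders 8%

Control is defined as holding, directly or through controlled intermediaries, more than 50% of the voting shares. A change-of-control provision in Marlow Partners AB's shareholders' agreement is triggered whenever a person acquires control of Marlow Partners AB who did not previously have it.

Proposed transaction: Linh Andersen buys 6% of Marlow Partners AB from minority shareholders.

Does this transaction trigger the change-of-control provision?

The purchase changes only Linh's holdings, so Linh is the only person who could newly come to control Marlow.
Linh holds 65% of Marlow, so Linh controls Marlow.
So Linh already controls Marlow before the transaction.
After the purchase, Linh's direct stake in Marlow rises to 65% + 6% = 71%.
Linh controlled Marlow already, so this is not a new person acquiring control; every other person's position is unchanged or reduced.
No new person acquires control, so the clause is not triggered.

No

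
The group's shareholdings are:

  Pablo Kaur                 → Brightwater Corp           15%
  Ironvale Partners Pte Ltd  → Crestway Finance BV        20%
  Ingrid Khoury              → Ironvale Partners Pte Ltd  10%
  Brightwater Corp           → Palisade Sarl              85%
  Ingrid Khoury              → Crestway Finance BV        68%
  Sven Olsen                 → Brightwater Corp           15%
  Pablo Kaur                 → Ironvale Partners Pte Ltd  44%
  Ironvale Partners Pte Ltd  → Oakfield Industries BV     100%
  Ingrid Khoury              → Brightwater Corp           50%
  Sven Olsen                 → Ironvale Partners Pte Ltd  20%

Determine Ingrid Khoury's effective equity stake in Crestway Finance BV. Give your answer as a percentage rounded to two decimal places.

Ingrid reaches Crestway along 2 paths.
Direct stake: 68% = 68%.
Via Ironvale: 10% × 20% = 2%.
Total: 68% + 2% = 70%.
Rounded: 70.00%.

70.00%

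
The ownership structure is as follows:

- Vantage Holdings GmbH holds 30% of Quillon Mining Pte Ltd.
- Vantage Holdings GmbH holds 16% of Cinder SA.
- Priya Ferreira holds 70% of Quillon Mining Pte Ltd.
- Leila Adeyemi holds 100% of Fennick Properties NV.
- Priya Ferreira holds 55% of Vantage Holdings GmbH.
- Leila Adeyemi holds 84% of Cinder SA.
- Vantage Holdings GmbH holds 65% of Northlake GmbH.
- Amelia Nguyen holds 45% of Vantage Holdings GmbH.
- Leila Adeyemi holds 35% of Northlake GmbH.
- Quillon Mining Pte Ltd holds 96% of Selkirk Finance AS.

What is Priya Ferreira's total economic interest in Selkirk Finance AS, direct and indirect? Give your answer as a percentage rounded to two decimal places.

Priya reaches Selkirk along 2 paths.
Via Quillon: 70% × 96% = 67.2%.
Via Vantage → Quillon: 55% × 30% × 96% = 15.84%.
Total: 67.2% + 15.84% = 83.04%.

83.04%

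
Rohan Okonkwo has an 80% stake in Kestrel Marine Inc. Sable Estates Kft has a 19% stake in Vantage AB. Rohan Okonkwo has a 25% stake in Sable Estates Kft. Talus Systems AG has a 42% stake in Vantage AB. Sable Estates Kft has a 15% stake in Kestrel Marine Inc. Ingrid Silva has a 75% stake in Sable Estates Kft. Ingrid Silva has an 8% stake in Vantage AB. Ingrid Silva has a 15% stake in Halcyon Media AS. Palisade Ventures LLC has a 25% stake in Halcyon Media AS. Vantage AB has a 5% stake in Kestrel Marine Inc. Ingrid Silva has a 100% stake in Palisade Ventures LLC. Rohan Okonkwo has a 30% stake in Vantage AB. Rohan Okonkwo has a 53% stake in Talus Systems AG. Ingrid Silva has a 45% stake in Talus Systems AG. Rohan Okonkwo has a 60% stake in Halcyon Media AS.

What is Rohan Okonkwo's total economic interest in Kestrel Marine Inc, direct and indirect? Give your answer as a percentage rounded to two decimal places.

86.60%

Rohan reaches Kestrel along 5 paths.
Via Sable: 25% × 15% = 3.75%.
Via Sable → Vantage: 25% × 19% × 5% = 0.2375%.
Via Vantage: 30% × 5% = 1.5%.
Via Talus → Vantage: 53% × 42% × 5% = 1.113%.
Direct stake: 80% = 80%.
Total: 3.75% + 0.2375% + 1.5% + 1.113% + 80% = 86.6005%.
Rounded: 86.60%.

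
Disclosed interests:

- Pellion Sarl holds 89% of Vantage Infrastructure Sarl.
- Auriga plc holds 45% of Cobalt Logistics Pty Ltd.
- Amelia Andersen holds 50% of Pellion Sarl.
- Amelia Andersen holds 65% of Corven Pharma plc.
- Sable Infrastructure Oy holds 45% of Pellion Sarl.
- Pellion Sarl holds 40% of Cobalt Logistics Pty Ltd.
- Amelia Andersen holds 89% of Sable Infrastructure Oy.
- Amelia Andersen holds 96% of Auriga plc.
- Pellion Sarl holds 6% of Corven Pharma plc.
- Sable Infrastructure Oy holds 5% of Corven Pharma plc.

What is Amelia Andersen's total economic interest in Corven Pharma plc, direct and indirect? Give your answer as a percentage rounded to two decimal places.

74.85%

Amelia reaches Corven along 4 paths.
Via Sable → Pellion: 89% × 45% × 6% = 2.403%.
Via Pellion: 50% × 6% = 3%.
Direct stake: 65% = 65%.
Via Sable: 89% × 5% = 4.45%.
Total: 2.403% + 3% + 65% + 4.45% = 74.853%.
Rounded: 74.85%.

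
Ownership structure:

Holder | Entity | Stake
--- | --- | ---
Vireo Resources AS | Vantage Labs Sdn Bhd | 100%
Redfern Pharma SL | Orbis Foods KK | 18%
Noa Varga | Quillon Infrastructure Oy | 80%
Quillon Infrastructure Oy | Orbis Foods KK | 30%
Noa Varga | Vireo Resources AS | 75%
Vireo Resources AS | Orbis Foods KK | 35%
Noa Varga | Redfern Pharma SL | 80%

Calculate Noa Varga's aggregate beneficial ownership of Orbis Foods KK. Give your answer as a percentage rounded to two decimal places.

64.65%

Noa reaches Orbis along 3 paths.
Via Quillon: 80% × 30% = 24%.
Via Vireo: 75% × 35% = 26.25%.
Via Redfern: 80% × 18% = 14.4%.
Total: 24% + 26.25% + 14.4% = 64.65%.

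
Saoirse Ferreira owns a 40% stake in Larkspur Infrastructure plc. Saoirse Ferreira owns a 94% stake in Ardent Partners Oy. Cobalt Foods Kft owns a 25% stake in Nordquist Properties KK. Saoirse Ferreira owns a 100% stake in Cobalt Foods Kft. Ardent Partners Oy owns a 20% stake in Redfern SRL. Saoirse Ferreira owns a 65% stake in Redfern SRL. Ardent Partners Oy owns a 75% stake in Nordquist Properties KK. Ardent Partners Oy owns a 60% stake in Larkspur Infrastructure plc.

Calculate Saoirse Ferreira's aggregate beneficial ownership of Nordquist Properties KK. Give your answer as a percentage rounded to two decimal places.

Saoirse reaches Nordquist along 2 paths.
Via Ardent: 94% × 75% = 70.5%.
Via Cobalt: 100% × 25% = 25%.
Total: 70.5% + 25% = 95.5%.
Rounded: 95.50%.

95.50%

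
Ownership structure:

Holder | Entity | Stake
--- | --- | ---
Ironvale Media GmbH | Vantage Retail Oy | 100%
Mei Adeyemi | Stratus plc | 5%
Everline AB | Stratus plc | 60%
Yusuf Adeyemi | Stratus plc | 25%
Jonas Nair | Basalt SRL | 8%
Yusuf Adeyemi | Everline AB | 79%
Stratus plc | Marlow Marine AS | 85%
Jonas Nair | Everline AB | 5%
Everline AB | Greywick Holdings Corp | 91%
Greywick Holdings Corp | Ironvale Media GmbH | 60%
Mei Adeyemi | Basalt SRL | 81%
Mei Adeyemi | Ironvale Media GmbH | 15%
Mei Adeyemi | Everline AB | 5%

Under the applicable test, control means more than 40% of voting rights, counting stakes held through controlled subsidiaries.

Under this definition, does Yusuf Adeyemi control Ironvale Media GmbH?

Yes

Yusuf holds 79% of Everline, so Yusuf controls Everline.
Everline holds 91% of Greywick, so Yusuf controls Greywick.
Greywick holds 60% of Ironvale, so Yusuf controls Ironvale.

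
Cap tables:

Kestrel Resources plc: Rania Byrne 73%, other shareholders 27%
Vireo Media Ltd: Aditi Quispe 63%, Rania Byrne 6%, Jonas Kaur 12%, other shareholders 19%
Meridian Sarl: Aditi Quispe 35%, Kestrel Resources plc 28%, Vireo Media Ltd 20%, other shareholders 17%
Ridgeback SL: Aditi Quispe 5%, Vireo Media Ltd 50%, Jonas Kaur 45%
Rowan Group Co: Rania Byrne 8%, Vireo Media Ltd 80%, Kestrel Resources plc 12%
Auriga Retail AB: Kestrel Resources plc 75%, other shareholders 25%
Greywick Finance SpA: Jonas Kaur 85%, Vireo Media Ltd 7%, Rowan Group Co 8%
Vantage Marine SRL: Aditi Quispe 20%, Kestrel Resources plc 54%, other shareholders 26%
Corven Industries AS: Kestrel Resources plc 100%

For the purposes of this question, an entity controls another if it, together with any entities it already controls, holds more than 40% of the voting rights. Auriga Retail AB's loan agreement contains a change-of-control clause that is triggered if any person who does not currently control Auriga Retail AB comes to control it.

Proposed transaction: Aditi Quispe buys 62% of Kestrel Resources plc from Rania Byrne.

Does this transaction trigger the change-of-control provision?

The purchase adds only to Aditi's holdings (Rania's stake shrinks), so Aditi is the only person who could newly come to control Auriga.
Aditi holds 63% of Vireo, so Aditi controls Vireo.
Aditi and Vireo together hold 35% + 20% = 55% of Meridian, so Aditi controls Meridian.
Aditi and Vireo together hold 5% + 50% = 55% of Ridgeback, so Aditi controls Ridgeback.
Vireo holds 80% of Rowan, so Aditi controls Rowan.
Neither Aditi nor any entity Aditi controls holds any voting interest in Auriga.
So before the transaction, Aditi does not control Auriga.
After the purchase, Aditi holds 62% of Kestrel directly, and Rania's stake falls to 11%.
Aditi holds 62% of Kestrel, so Aditi controls Kestrel.
Kestrel holds 75% of Auriga, so Aditi controls Auriga.
Aditi did not control Auriga before and does after, so the clause is triggered.

Yes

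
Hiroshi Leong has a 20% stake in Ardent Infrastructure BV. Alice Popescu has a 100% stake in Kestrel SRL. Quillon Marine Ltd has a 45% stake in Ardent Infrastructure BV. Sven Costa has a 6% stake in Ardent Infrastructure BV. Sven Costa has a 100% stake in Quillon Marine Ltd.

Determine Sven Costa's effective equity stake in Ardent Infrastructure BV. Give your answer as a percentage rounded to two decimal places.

Sven reaches Ardent along 2 paths.
Via Quillon: 100% × 45% = 45%.
Direct stake: 6% = 6%.
Total: 45% + 6% = 51%.
Rounded: 51.00%.

51.00%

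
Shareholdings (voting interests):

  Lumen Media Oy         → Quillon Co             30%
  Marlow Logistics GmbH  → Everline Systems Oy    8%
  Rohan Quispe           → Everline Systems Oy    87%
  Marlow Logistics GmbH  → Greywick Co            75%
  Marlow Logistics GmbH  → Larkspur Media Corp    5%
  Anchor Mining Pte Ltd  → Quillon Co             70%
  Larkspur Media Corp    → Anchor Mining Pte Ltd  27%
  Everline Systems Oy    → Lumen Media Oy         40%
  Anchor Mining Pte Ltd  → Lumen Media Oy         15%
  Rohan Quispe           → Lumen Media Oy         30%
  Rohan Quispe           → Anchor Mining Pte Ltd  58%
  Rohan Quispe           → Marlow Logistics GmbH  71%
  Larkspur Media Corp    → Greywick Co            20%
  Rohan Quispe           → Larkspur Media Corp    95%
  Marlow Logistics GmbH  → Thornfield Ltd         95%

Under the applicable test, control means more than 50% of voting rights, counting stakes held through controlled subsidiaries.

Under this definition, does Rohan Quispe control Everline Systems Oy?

Yes

Rohan holds 71% of Marlow, so Rohan controls Marlow.
Marlow and Rohan together hold 8% + 87% = 95% of Everline, so Rohan controls Everline.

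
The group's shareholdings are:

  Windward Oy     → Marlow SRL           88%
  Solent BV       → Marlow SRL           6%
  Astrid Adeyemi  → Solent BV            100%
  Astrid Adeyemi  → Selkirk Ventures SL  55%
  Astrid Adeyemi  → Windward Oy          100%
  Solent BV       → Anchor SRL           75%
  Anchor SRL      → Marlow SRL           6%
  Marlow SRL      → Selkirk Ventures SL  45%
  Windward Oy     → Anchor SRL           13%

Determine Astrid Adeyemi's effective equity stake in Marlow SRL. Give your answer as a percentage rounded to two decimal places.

Astrid reaches Marlow along 4 paths.
Via Solent: 100% × 6% = 6%.
Via Windward: 100% × 88% = 88%.
Via Windward → Anchor: 100% × 13% × 6% = 0.78%.
Via Solent → Anchor: 100% × 75% × 6% = 4.5%.
Total: 6% + 88% + 0.78% + 4.5% = 99.28%.

99.28%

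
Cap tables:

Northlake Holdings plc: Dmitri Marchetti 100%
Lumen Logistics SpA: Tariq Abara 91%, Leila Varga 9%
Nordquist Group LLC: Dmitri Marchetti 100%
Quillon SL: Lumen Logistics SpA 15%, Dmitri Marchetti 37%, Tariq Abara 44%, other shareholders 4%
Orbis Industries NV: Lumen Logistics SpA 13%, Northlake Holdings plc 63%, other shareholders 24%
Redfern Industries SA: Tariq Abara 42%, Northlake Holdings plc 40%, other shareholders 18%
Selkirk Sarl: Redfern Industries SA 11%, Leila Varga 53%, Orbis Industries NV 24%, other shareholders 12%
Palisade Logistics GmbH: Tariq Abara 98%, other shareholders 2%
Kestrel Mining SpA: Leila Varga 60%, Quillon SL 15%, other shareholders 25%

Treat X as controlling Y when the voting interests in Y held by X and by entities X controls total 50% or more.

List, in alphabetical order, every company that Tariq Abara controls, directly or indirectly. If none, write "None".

Lumen Logistics SpA, Palisade Logistics GmbH, Quillon SL

Tariq holds 91% of Lumen, so Tariq controls Lumen.
Lumen and Tariq together hold 15% + 44% = 59% of Quillon, so Tariq controls Quillon.
Tariq holds 98% of Palisade, so Tariq controls Palisade.
No other company's threshold is met.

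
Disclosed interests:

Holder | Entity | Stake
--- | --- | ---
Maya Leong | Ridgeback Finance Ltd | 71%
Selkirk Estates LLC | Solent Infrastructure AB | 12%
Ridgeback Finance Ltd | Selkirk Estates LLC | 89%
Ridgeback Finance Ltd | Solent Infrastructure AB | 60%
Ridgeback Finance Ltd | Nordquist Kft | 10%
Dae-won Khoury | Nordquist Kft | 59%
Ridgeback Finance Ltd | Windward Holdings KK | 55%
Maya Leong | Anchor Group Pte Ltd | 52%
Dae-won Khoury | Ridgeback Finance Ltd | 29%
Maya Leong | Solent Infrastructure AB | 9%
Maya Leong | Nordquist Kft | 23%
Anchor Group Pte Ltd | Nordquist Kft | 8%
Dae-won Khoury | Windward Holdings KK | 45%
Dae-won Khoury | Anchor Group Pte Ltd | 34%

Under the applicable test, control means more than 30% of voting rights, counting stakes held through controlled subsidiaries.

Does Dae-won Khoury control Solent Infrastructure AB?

Dae-won holds 34% of Anchor, so Dae-won controls Anchor.
Dae-won and Anchor together hold 59% + 8% = 67% of Nordquist, so Dae-won controls Nordquist.
Dae-won holds 45% of Windward, so Dae-won controls Windward.
Neither Dae-won nor any entity Dae-won controls holds any voting interest in Solent.
So Dae-won does not control Solent.

No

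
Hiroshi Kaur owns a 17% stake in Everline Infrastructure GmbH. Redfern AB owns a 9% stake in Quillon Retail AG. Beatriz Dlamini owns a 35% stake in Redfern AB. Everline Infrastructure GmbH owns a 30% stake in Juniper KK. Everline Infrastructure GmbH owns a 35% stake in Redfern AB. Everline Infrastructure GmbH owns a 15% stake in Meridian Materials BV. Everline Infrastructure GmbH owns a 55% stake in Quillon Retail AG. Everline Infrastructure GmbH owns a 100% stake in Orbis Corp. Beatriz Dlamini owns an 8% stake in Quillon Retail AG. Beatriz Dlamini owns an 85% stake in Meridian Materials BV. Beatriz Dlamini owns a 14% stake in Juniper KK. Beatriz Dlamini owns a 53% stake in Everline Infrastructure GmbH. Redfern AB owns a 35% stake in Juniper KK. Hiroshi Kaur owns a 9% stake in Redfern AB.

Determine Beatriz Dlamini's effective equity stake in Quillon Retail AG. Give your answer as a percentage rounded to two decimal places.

41.97%

Beatriz reaches Quillon along 4 paths.
Via Everline → Redfern: 53% × 35% × 9% = 1.6695%.
Via Redfern: 35% × 9% = 3.15%.
Via Everline: 53% × 55% = 29.15%.
Direct stake: 8% = 8%.
Total: 1.6695% + 3.15% + 29.15% + 8% = 41.9695%.
Rounded: 41.97%.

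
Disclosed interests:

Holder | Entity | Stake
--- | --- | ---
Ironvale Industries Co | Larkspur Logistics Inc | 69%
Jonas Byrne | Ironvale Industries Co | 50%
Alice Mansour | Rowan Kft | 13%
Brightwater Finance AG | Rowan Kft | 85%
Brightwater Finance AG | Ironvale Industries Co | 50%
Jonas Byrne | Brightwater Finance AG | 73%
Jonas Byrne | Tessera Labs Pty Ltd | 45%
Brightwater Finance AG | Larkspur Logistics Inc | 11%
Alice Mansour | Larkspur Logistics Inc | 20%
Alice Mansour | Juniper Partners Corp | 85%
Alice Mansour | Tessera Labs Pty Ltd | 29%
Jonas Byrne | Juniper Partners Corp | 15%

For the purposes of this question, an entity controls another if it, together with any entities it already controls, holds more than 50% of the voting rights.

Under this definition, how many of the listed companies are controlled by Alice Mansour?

Alice holds 85% of Juniper, so Alice controls Juniper.
No other company's threshold is met.
Alice controls 1 company.

1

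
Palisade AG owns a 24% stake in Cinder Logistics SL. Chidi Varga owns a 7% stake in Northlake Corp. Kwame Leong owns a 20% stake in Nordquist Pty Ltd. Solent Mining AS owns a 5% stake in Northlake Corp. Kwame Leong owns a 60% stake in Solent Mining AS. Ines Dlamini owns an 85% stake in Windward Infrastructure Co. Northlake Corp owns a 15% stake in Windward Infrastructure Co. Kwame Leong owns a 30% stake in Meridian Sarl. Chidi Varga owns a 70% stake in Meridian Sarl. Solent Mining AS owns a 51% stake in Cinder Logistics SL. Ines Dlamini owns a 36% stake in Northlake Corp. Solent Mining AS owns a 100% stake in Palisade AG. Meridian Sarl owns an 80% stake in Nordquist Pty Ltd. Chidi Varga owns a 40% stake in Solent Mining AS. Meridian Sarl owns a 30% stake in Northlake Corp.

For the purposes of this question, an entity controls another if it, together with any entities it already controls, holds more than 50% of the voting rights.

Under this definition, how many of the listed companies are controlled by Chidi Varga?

Chidi holds 70% of Meridian, so Chidi controls Meridian.
Meridian holds 80% of Nordquist, so Chidi controls Nordquist.
No other company's threshold is met.
Chidi controls 2 companies.

2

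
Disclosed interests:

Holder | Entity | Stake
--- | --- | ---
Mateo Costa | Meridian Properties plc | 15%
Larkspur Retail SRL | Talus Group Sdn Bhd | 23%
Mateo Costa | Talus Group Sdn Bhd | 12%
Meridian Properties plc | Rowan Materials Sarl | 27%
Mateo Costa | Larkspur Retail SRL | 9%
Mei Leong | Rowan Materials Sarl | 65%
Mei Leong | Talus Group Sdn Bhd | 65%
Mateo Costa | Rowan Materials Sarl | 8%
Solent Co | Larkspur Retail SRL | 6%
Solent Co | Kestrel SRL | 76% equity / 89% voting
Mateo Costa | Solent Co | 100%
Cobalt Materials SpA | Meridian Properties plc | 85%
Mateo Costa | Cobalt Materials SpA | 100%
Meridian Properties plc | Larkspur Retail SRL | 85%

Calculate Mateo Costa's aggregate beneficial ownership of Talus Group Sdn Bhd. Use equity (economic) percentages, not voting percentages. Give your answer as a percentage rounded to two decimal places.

35.00%

Mateo reaches Talus along 5 paths.
Via Meridian → Larkspur: 15% × 85% × 23% = 2.9325%.
Via Cobalt → Meridian → Larkspur: 100% × 85% × 85% × 23% = 16.6175%.
Via Larkspur: 9% × 23% = 2.07%.
Via Solent → Larkspur: 100% × 6% × 23% = 1.38%.
Direct stake: 12% = 12%.
Total: 2.9325% + 16.6175% + 2.07% + 1.38% + 12% = 35%.
Rounded: 35.00%.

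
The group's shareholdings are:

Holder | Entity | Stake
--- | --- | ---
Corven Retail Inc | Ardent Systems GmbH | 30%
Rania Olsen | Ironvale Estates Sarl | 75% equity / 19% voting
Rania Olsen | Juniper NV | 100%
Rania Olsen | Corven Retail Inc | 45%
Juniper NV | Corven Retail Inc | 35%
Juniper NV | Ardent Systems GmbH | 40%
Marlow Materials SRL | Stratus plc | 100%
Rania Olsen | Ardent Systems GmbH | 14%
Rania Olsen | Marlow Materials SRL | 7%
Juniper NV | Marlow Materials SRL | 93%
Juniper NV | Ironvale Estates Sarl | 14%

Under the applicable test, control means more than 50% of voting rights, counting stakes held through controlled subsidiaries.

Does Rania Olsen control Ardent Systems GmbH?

Yes

Rania holds 100% of Juniper, so Rania controls Juniper.
Rania and Juniper together hold 45% + 35% = 80% of Corven, so Rania controls Corven.
Corven and Juniper and Rania together hold 30% + 40% + 14% = 84% of Ardent, so Rania controls Ardent.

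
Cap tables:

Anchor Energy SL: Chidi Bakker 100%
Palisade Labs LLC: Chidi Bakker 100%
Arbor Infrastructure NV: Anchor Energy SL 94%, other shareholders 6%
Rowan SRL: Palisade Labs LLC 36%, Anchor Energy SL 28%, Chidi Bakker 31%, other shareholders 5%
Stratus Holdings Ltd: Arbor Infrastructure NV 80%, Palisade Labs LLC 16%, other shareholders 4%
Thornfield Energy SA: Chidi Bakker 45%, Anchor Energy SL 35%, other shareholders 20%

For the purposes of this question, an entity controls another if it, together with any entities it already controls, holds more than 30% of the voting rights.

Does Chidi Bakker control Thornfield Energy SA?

Yes

Chidi holds 100% of Anchor, so Chidi controls Anchor.
Chidi and Anchor together hold 45% + 35% = 80% of Thornfield, so Chidi controls Thornfield.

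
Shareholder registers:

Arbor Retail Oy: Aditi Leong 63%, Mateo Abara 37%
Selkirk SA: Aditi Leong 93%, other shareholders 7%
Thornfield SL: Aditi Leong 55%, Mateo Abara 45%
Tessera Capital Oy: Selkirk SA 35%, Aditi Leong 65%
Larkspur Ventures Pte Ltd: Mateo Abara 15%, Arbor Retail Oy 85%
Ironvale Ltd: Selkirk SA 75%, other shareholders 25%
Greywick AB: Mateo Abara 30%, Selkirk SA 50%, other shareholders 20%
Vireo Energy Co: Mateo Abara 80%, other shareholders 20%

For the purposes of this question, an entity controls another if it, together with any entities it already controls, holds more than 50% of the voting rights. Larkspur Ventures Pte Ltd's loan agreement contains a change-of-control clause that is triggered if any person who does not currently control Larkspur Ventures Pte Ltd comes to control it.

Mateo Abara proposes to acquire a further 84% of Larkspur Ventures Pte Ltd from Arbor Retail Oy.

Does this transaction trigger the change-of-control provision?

The purchase adds only to Mateo's holdings (Arbor's stake shrinks), so Mateo is the only person who could newly come to control Larkspur.
Mateo holds 80% of Vireo, so Mateo controls Vireo.
In Larkspur, Mateo's side holds only 15%, not > 50%.
So before the transaction, Mateo does not control Larkspur.
After the purchase, Mateo's direct stake in Larkspur rises to 15% + 84% = 99%, and Arbor's stake falls to 1%.
Mateo holds 99% of Larkspur, so Mateo controls Larkspur.
Mateo did not control Larkspur before and does after, so the clause is triggered.

Yes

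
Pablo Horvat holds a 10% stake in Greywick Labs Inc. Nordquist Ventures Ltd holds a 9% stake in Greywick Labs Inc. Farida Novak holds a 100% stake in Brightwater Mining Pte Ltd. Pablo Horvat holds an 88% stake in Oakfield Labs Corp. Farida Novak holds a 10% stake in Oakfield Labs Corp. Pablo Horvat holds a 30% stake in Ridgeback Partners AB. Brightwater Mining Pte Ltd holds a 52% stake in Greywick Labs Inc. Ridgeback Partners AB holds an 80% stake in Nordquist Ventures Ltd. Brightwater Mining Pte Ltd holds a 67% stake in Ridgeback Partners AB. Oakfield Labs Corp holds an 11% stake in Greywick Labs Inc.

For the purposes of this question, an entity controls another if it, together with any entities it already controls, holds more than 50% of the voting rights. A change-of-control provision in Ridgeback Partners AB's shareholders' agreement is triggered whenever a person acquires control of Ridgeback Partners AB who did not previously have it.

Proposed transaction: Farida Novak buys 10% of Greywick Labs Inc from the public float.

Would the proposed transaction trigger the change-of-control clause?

No

The purchase changes only Farida's holdings, so Farida is the only person who could newly come to control Ridgeback.
Farida holds 100% of Brightwater, so Farida controls Brightwater.
Brightwater holds 67% of Ridgeback, so Farida controls Ridgeback.
So Farida already controls Ridgeback before the transaction.
After the purchase, Farida holds 10% of Greywick directly.
Farida controlled Ridgeback already, so this is not a new person acquiring control; every other person's position is unchanged or reduced.
No new person acquires control, so the clause is not triggered.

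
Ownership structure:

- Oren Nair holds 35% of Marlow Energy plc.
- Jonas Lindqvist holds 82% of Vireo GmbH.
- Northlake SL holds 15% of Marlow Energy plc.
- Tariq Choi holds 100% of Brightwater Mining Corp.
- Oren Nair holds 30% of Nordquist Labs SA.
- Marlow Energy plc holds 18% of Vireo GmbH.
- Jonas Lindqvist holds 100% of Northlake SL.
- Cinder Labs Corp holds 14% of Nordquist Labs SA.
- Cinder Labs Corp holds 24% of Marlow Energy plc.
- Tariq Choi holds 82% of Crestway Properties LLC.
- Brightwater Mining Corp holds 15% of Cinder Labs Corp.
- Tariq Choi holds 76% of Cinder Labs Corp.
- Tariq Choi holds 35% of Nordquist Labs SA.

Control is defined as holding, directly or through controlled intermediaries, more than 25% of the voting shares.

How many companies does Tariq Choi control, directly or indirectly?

4

Tariq holds 100% of Brightwater, so Tariq controls Brightwater.
Tariq holds 82% of Crestway, so Tariq controls Crestway.
Brightwater and Tariq together hold 15% + 76% = 91% of Cinder, so Tariq controls Cinder.
Cinder and Tariq together hold 14% + 35% = 49% of Nordquist, so Tariq controls Nordquist.
No other company's threshold is met.
Tariq controls 4 companies.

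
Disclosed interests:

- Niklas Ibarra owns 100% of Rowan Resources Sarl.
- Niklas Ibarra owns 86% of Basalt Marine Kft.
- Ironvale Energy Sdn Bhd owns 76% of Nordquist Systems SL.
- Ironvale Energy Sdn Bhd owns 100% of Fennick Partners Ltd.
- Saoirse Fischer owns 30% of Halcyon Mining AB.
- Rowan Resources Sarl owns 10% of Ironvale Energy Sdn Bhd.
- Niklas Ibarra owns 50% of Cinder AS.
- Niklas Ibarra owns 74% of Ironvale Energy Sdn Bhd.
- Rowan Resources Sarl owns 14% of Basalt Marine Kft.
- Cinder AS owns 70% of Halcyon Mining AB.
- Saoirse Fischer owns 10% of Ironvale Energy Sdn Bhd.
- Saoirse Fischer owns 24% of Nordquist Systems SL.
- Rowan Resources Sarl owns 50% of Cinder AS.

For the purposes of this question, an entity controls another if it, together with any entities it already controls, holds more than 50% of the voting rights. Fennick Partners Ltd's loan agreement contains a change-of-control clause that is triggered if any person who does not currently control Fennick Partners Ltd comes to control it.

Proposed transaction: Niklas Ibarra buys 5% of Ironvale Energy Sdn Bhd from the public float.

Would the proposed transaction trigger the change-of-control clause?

The purchase changes only Niklas's holdings, so Niklas is the only person who could newly come to control Fennick.
Niklas holds 100% of Rowan, so Niklas controls Rowan.
Niklas and Rowan together hold 74% + 10% = 84% of Ironvale, so Niklas controls Ironvale.
Ironvale holds 100% of Fennick, so Niklas controls Fennick.
So Niklas already controls Fennick before the transaction.
After the purchase, Niklas's direct stake in Ironvale rises to 74% + 5% = 79%.
Niklas controlled Fennick already, so this is not a new person acquiring control; every other person's position is unchanged or reduced.
No new person acquires control, so the clause is not triggered.

No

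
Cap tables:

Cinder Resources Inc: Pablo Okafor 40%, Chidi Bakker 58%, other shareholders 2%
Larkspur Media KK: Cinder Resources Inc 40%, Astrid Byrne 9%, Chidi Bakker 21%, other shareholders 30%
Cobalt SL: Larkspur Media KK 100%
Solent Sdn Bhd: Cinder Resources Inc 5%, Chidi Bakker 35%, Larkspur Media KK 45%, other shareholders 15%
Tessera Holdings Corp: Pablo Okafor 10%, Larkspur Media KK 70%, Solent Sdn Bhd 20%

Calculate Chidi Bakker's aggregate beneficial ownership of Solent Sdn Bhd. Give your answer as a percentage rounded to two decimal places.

57.79%

Chidi reaches Solent along 4 paths.
Via Cinder: 58% × 5% = 2.9%.
Direct stake: 35% = 35%.
Via Cinder → Larkspur: 58% × 40% × 45% = 10.44%.
Via Larkspur: 21% × 45% = 9.45%.
Total: 2.9% + 35% + 10.44% + 9.45% = 57.79%.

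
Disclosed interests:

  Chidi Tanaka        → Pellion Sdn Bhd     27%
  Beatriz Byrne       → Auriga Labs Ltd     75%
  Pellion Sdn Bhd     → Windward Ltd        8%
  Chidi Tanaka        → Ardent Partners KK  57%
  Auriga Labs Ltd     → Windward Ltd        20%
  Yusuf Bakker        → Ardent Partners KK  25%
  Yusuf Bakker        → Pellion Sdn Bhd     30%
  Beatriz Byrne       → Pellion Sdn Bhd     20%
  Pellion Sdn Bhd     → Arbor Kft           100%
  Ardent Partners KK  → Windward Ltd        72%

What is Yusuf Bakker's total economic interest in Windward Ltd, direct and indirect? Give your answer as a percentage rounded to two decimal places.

Yusuf reaches Windward along 2 paths.
Via Pellion: 30% × 8% = 2.4%.
Via Ardent: 25% × 72% = 18%.
Total: 2.4% + 18% = 20.4%.
Rounded: 20.40%.

20.40%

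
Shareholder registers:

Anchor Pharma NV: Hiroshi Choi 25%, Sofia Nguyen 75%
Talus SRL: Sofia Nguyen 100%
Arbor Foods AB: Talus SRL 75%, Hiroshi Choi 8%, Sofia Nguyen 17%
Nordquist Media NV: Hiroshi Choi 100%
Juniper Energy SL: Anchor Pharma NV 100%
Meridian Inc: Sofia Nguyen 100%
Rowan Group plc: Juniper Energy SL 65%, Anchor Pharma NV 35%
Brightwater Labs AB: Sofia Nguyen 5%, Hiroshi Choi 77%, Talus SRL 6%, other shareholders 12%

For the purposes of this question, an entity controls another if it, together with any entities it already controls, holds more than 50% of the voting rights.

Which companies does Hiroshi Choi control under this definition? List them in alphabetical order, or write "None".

Hiroshi holds 100% of Nordquist, so Hiroshi controls Nordquist.
Hiroshi holds 77% of Brightwater, so Hiroshi controls Brightwater.
No other company's threshold is met.

Brightwater Labs AB, Nordquist Media NV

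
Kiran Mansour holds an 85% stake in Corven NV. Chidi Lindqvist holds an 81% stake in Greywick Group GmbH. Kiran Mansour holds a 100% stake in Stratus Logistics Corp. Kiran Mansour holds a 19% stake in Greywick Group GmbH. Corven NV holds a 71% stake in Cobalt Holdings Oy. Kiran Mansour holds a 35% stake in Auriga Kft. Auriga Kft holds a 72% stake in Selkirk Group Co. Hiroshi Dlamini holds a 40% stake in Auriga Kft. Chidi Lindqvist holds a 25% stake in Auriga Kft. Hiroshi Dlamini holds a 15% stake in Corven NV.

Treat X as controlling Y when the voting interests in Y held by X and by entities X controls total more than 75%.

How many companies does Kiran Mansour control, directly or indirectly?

Kiran holds 85% of Corven, so Kiran controls Corven.
Kiran holds 100% of Stratus, so Kiran controls Stratus.
No other company's threshold is met.
Kiran controls 2 companies.

2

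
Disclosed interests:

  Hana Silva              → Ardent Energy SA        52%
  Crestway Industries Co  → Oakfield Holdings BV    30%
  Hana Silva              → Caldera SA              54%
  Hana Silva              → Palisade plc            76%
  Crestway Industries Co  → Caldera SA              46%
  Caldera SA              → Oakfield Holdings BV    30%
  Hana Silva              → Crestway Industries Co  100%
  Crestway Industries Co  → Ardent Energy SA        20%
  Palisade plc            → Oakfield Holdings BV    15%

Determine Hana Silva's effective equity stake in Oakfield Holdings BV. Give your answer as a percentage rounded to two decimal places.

71.40%

Hana reaches Oakfield along 4 paths.
Via Crestway: 100% × 30% = 30%.
Via Palisade: 76% × 15% = 11.4%.
Via Crestway → Caldera: 100% × 46% × 30% = 13.8%.
Via Caldera: 54% × 30% = 16.2%.
Total: 30% + 11.4% + 13.8% + 16.2% = 71.4%.
Rounded: 71.40%.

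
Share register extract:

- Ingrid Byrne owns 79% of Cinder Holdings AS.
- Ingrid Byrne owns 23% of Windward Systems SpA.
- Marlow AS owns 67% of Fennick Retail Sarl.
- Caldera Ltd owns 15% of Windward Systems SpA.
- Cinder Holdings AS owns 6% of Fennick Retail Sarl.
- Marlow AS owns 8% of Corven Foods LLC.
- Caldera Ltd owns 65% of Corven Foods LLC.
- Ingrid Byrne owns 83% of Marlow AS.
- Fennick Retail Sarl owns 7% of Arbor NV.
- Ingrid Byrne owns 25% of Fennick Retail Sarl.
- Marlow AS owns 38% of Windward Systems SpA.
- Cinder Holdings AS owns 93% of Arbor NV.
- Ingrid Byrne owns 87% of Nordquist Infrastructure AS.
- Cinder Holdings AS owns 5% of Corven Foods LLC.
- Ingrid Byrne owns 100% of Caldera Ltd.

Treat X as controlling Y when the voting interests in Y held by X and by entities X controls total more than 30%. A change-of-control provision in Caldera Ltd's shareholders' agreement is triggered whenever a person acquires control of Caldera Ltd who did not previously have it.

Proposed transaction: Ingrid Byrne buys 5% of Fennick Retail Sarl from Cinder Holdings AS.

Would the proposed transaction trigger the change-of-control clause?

The purchase adds only to Ingrid's holdings (Cinder's stake shrinks), so Ingrid is the only person who could newly come to control Caldera.
Ingrid holds 100% of Caldera, so Ingrid controls Caldera.
So Ingrid already controls Caldera before the transaction.
After the purchase, Ingrid's direct stake in Fennick rises to 25% + 5% = 30%, and Cinder's stake falls to 1%.
Ingrid controlled Caldera already, so this is not a new person acquiring control; every other person's position is unchanged or reduced.
No new person acquires control, so the clause is not triggered.

No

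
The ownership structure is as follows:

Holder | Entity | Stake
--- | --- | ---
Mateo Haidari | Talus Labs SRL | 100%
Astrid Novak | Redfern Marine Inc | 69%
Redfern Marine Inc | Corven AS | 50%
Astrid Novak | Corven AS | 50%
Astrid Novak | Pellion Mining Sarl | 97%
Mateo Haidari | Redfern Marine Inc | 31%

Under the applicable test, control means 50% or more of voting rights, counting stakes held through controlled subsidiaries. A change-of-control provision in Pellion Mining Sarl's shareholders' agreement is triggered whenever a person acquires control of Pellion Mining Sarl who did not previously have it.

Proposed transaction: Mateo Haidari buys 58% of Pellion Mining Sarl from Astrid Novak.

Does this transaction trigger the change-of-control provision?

The purchase adds only to Mateo's holdings (Astrid's stake shrinks), so Mateo is the only person who could newly come to control Pellion.
Mateo holds 100% of Talus, so Mateo controls Talus.
Neither Mateo nor any entity Mateo controls holds any voting interest in Pellion.
So before the transaction, Mateo does not control Pellion.
After the purchase, Mateo holds 58% of Pellion directly, and Astrid's stake falls to 39%.
Mateo holds 58% of Pellion, so Mateo controls Pellion.
Mateo did not control Pellion before and does after, so the clause is triggered.

Yes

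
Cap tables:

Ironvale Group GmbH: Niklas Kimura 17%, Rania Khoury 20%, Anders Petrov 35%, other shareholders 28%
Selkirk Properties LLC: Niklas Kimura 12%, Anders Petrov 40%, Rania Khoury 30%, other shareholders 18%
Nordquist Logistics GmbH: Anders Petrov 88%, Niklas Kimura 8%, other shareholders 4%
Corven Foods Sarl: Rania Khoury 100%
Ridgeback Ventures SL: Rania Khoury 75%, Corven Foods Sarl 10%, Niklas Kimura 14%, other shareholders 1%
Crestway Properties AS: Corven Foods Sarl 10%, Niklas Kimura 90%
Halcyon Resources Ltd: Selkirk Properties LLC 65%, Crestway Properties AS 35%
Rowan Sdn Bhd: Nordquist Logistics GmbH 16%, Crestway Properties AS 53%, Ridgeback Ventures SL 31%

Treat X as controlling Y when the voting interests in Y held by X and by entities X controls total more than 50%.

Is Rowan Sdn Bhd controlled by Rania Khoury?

No

Rania holds 100% of Corven, so Rania controls Corven.
Rania and Corven together hold 75% + 10% = 85% of Ridgeback, so Rania controls Ridgeback.
In Rowan, Rania's side holds only 31%, not > 50%.
So Rania does not control Rowan.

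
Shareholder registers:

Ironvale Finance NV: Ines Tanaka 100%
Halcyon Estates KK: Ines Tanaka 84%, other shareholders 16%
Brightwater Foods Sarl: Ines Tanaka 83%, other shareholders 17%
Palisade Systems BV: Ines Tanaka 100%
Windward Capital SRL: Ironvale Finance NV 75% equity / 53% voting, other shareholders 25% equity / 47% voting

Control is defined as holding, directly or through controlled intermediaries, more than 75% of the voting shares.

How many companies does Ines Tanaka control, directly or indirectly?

Ines holds 100% of Ironvale, so Ines controls Ironvale.
Ines holds 84% of Halcyon, so Ines controls Halcyon.
Ines holds 83% of Brightwater, so Ines controls Brightwater.
Ines holds 100% of Palisade, so Ines controls Palisade.
No other company's threshold is met.
Ines controls 4 companies.

4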